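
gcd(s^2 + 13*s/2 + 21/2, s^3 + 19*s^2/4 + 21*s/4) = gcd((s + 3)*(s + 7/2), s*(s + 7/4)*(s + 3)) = s + 3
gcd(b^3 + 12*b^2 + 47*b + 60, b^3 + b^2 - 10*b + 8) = b + 4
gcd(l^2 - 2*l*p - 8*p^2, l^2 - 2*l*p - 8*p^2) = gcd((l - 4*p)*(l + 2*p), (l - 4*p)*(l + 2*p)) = -l^2 + 2*l*p + 8*p^2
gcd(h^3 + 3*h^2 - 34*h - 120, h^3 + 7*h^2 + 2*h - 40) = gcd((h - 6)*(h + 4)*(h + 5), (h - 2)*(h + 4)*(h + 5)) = h^2 + 9*h + 20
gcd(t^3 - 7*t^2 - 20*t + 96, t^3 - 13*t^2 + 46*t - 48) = t^2 - 11*t + 24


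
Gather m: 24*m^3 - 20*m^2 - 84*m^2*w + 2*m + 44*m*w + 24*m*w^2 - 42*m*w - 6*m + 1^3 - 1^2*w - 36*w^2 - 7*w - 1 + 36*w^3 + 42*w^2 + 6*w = 24*m^3 + m^2*(-84*w - 20) + m*(24*w^2 + 2*w - 4) + 36*w^3 + 6*w^2 - 2*w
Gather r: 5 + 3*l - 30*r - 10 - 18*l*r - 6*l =-3*l + r*(-18*l - 30) - 5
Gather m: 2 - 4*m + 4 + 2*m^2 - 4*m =2*m^2 - 8*m + 6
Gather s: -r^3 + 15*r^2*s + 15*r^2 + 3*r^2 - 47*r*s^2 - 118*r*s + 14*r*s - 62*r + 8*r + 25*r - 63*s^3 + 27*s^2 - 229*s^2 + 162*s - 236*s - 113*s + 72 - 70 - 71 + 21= -r^3 + 18*r^2 - 29*r - 63*s^3 + s^2*(-47*r - 202) + s*(15*r^2 - 104*r - 187) - 48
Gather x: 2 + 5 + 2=9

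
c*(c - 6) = c^2 - 6*c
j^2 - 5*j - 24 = (j - 8)*(j + 3)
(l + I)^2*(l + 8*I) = l^3 + 10*I*l^2 - 17*l - 8*I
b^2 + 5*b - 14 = (b - 2)*(b + 7)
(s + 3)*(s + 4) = s^2 + 7*s + 12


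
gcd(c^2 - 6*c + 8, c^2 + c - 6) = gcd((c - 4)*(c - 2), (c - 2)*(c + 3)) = c - 2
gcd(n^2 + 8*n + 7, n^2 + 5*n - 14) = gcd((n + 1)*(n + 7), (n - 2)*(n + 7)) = n + 7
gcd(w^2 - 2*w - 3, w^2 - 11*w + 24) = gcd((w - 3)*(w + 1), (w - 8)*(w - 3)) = w - 3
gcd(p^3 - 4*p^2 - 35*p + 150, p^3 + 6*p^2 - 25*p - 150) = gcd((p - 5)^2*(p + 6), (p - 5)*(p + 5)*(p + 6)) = p^2 + p - 30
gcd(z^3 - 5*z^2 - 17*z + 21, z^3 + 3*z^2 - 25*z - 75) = z + 3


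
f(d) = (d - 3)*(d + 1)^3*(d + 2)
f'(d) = (d - 3)*(d + 1)^3 + 3*(d - 3)*(d + 1)^2*(d + 2) + (d + 1)^3*(d + 2) = 5*d^4 + 8*d^3 - 18*d^2 - 40*d - 19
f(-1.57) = 0.36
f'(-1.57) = -1.15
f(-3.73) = -236.89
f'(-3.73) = 432.45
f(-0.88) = -0.01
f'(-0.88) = -0.19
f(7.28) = 22546.69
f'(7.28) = 15866.61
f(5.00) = 3024.00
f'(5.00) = 3456.00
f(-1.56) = 0.35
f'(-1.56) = -1.16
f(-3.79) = -263.96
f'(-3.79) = 470.16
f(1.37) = -73.12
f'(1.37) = -69.40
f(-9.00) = -43008.00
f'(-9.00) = 25856.00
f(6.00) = 8232.00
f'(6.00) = 7301.00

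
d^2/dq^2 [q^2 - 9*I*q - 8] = 2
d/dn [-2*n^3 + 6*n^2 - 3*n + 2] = -6*n^2 + 12*n - 3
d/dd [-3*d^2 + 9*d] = 9 - 6*d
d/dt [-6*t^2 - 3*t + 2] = -12*t - 3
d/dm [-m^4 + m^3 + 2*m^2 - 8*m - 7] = -4*m^3 + 3*m^2 + 4*m - 8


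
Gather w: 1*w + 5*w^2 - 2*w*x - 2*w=5*w^2 + w*(-2*x - 1)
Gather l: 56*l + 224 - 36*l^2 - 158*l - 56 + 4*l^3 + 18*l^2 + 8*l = 4*l^3 - 18*l^2 - 94*l + 168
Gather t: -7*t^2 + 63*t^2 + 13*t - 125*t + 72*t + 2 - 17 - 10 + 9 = 56*t^2 - 40*t - 16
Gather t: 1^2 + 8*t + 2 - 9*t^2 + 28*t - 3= -9*t^2 + 36*t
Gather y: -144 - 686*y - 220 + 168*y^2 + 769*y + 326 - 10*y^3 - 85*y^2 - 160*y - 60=-10*y^3 + 83*y^2 - 77*y - 98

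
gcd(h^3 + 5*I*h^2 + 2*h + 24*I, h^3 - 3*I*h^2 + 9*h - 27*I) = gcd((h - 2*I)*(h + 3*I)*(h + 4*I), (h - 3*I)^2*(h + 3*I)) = h + 3*I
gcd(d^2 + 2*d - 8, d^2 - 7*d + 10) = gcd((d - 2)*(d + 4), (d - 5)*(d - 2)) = d - 2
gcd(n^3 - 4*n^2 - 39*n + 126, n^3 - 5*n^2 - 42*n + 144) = n^2 + 3*n - 18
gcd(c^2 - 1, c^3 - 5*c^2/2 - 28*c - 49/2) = c + 1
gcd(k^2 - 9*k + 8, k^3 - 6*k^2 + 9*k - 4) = k - 1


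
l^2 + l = l*(l + 1)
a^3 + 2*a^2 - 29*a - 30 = (a - 5)*(a + 1)*(a + 6)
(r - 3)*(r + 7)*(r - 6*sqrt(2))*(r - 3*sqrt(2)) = r^4 - 9*sqrt(2)*r^3 + 4*r^3 - 36*sqrt(2)*r^2 + 15*r^2 + 144*r + 189*sqrt(2)*r - 756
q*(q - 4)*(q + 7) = q^3 + 3*q^2 - 28*q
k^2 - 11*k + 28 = (k - 7)*(k - 4)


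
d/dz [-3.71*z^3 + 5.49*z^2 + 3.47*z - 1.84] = -11.13*z^2 + 10.98*z + 3.47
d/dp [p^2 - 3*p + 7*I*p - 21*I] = 2*p - 3 + 7*I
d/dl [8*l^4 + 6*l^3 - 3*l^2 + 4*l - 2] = 32*l^3 + 18*l^2 - 6*l + 4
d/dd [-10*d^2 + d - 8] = 1 - 20*d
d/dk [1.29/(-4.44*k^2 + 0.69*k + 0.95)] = (11.4552*k - 0.8901)/(-4.44*k^2 + 0.69*k + 0.95)^2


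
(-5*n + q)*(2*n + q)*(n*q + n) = -10*n^3*q - 10*n^3 - 3*n^2*q^2 - 3*n^2*q + n*q^3 + n*q^2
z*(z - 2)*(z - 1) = z^3 - 3*z^2 + 2*z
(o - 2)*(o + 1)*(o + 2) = o^3 + o^2 - 4*o - 4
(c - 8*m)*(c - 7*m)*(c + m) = c^3 - 14*c^2*m + 41*c*m^2 + 56*m^3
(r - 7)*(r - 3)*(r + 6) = r^3 - 4*r^2 - 39*r + 126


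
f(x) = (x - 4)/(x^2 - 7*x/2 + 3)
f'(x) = (7/2 - 2*x)*(x - 4)/(x^2 - 7*x/2 + 3)^2 + 1/(x^2 - 7*x/2 + 3)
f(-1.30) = -0.57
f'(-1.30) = -0.27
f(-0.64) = -0.82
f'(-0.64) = -0.52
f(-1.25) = -0.59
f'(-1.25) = -0.28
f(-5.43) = -0.18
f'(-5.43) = -0.03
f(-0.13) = -1.19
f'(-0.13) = -1.00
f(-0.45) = -0.93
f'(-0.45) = -0.65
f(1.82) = 37.85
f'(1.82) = 74.63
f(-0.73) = -0.78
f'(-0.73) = -0.47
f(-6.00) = -0.17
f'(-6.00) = -0.03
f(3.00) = -0.67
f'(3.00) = 1.78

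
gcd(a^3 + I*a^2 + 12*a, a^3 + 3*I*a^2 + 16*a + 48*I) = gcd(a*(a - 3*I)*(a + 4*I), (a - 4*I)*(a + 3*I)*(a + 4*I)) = a + 4*I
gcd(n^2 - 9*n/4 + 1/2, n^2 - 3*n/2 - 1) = n - 2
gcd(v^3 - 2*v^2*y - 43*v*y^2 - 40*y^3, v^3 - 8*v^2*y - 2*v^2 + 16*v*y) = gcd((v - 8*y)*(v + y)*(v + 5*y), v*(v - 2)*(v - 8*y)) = -v + 8*y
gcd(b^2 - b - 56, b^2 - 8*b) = b - 8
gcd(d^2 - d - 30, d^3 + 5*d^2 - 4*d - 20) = d + 5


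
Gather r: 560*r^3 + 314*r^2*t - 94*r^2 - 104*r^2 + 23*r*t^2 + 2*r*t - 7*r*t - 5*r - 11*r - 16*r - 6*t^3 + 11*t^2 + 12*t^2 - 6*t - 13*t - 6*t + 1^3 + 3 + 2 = 560*r^3 + r^2*(314*t - 198) + r*(23*t^2 - 5*t - 32) - 6*t^3 + 23*t^2 - 25*t + 6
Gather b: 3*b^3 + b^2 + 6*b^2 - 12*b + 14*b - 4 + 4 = 3*b^3 + 7*b^2 + 2*b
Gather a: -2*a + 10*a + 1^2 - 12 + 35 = 8*a + 24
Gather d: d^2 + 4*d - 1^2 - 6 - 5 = d^2 + 4*d - 12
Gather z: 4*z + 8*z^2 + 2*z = 8*z^2 + 6*z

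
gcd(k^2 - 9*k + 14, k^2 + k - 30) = 1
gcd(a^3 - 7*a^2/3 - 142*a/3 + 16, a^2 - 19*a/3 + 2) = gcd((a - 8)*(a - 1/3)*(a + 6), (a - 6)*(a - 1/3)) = a - 1/3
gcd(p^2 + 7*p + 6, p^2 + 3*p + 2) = p + 1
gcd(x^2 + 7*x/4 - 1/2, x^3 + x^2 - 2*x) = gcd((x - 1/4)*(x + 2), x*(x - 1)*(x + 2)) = x + 2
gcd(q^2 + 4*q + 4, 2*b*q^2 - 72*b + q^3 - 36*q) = 1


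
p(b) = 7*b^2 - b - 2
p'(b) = 14*b - 1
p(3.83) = 96.85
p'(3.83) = 52.62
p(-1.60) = 17.52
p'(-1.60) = -23.40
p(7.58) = 392.61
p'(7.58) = 105.12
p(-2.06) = 29.77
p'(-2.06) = -29.84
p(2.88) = 53.18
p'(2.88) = 39.32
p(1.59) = 14.11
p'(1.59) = 21.26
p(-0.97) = 5.56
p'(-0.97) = -14.58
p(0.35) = -1.49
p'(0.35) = 3.90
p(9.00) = 556.00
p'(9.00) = 125.00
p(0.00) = -2.00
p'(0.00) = -1.00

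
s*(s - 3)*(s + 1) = s^3 - 2*s^2 - 3*s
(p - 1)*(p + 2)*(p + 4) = p^3 + 5*p^2 + 2*p - 8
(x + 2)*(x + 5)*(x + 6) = x^3 + 13*x^2 + 52*x + 60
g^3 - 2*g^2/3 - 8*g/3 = g*(g - 2)*(g + 4/3)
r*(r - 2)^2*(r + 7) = r^4 + 3*r^3 - 24*r^2 + 28*r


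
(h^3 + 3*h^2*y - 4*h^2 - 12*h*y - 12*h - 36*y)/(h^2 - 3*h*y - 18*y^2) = (-h^2 + 4*h + 12)/(-h + 6*y)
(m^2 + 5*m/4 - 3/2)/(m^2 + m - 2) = (m - 3/4)/(m - 1)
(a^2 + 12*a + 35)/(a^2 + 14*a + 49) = (a + 5)/(a + 7)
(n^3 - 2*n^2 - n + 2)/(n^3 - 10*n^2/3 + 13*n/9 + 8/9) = 9*(n^2 - n - 2)/(9*n^2 - 21*n - 8)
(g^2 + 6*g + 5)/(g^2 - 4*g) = (g^2 + 6*g + 5)/(g*(g - 4))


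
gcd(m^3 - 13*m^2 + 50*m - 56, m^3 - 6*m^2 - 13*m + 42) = m^2 - 9*m + 14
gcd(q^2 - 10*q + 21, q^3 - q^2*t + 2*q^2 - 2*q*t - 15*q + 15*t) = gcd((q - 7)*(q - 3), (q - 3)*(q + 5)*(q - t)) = q - 3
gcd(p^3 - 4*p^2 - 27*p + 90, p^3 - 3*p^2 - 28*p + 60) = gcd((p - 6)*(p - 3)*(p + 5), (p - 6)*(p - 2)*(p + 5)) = p^2 - p - 30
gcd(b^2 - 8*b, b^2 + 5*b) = b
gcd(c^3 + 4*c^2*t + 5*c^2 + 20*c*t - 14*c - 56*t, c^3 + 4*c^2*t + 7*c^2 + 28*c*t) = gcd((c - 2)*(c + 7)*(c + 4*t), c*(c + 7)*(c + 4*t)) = c^2 + 4*c*t + 7*c + 28*t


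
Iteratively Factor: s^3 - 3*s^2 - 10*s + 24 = (s - 4)*(s^2 + s - 6) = (s - 4)*(s + 3)*(s - 2)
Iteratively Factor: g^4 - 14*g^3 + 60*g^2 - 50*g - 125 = (g + 1)*(g^3 - 15*g^2 + 75*g - 125) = (g - 5)*(g + 1)*(g^2 - 10*g + 25) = (g - 5)^2*(g + 1)*(g - 5)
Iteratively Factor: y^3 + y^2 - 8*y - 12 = (y + 2)*(y^2 - y - 6) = (y + 2)^2*(y - 3)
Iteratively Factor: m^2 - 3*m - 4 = (m + 1)*(m - 4)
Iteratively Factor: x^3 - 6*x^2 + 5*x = (x - 1)*(x^2 - 5*x) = x*(x - 1)*(x - 5)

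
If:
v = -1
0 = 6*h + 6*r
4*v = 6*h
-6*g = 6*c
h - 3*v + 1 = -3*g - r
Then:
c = 4/3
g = -4/3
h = -2/3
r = 2/3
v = -1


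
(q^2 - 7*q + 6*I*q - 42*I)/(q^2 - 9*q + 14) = (q + 6*I)/(q - 2)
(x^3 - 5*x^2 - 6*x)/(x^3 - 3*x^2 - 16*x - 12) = x/(x + 2)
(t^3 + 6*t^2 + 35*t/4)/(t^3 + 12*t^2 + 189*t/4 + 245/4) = t*(2*t + 5)/(2*t^2 + 17*t + 35)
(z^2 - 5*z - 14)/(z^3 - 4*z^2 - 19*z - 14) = 1/(z + 1)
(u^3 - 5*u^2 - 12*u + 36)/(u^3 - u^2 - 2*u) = (u^2 - 3*u - 18)/(u*(u + 1))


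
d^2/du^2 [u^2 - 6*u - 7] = 2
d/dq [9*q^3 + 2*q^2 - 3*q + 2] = 27*q^2 + 4*q - 3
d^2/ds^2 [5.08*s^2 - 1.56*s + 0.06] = 10.1600000000000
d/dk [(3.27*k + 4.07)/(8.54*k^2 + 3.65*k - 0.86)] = (27.9258*k^2 + 11.9355*k - (3.27*k + 4.07)*(17.08*k + 3.65) - 2.8122)/(8.54*k^2 + 3.65*k - 0.86)^2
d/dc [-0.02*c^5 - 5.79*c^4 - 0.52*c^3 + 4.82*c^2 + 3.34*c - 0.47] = -0.1*c^4 - 23.16*c^3 - 1.56*c^2 + 9.64*c + 3.34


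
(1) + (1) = 2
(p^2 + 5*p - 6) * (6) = 6*p^2 + 30*p - 36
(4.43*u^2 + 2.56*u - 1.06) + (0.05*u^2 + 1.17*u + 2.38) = 4.48*u^2 + 3.73*u + 1.32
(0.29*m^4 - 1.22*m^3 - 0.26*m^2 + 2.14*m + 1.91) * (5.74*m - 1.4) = 1.6646*m^5 - 7.4088*m^4 + 0.2156*m^3 + 12.6476*m^2 + 7.9674*m - 2.674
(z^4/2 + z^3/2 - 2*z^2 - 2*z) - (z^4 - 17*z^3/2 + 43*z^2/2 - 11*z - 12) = -z^4/2 + 9*z^3 - 47*z^2/2 + 9*z + 12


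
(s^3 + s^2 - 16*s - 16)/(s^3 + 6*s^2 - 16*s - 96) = (s + 1)/(s + 6)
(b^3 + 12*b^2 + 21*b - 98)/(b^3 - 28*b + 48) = (b^2 + 14*b + 49)/(b^2 + 2*b - 24)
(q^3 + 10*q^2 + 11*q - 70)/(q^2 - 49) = (q^2 + 3*q - 10)/(q - 7)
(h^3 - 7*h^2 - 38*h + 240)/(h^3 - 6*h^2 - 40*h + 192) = (h - 5)/(h - 4)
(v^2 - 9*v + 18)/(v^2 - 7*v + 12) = (v - 6)/(v - 4)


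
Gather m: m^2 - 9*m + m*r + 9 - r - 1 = m^2 + m*(r - 9) - r + 8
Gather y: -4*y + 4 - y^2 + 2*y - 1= -y^2 - 2*y + 3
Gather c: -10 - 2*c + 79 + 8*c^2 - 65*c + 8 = 8*c^2 - 67*c + 77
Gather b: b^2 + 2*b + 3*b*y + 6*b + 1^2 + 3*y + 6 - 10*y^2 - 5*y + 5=b^2 + b*(3*y + 8) - 10*y^2 - 2*y + 12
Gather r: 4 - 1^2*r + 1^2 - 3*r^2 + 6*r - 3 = -3*r^2 + 5*r + 2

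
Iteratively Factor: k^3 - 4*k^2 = (k)*(k^2 - 4*k) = k^2*(k - 4)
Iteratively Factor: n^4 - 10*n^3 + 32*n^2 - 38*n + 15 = (n - 5)*(n^3 - 5*n^2 + 7*n - 3) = (n - 5)*(n - 3)*(n^2 - 2*n + 1) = (n - 5)*(n - 3)*(n - 1)*(n - 1)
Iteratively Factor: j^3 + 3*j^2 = (j)*(j^2 + 3*j) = j*(j + 3)*(j)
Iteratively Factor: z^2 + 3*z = (z)*(z + 3)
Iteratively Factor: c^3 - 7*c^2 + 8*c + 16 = (c - 4)*(c^2 - 3*c - 4) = (c - 4)^2*(c + 1)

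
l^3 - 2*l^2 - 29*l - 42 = (l - 7)*(l + 2)*(l + 3)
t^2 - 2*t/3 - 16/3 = (t - 8/3)*(t + 2)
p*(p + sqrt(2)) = p^2 + sqrt(2)*p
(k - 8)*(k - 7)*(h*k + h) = h*k^3 - 14*h*k^2 + 41*h*k + 56*h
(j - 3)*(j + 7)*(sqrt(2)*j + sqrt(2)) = sqrt(2)*j^3 + 5*sqrt(2)*j^2 - 17*sqrt(2)*j - 21*sqrt(2)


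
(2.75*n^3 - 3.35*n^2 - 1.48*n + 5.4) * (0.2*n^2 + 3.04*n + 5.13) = 0.55*n^5 + 7.69*n^4 + 3.6275*n^3 - 20.6047*n^2 + 8.8236*n + 27.702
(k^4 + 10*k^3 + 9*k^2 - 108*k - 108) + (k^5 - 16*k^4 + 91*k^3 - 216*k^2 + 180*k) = k^5 - 15*k^4 + 101*k^3 - 207*k^2 + 72*k - 108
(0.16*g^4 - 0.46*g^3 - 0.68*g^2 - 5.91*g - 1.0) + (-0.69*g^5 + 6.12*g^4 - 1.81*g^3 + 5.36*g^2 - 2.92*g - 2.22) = -0.69*g^5 + 6.28*g^4 - 2.27*g^3 + 4.68*g^2 - 8.83*g - 3.22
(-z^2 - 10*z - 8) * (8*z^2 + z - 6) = -8*z^4 - 81*z^3 - 68*z^2 + 52*z + 48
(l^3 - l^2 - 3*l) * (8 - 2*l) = -2*l^4 + 10*l^3 - 2*l^2 - 24*l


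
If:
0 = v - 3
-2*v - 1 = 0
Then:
No Solution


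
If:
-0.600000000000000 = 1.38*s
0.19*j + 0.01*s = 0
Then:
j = 0.02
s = -0.43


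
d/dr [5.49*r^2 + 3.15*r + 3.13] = 10.98*r + 3.15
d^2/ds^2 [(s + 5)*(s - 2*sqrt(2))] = 2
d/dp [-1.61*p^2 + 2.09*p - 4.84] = 2.09 - 3.22*p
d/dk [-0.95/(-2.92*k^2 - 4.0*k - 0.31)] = (-5.548*k - 3.8)/(2.92*k^2 + 4.0*k + 0.31)^2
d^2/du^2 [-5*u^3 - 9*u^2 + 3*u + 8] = -30*u - 18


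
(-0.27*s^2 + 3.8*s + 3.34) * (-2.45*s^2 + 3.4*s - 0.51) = 0.6615*s^4 - 10.228*s^3 + 4.8747*s^2 + 9.418*s - 1.7034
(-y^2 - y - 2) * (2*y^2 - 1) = -2*y^4 - 2*y^3 - 3*y^2 + y + 2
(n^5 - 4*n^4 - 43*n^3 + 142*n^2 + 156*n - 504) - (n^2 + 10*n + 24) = n^5 - 4*n^4 - 43*n^3 + 141*n^2 + 146*n - 528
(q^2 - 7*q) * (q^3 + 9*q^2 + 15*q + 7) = q^5 + 2*q^4 - 48*q^3 - 98*q^2 - 49*q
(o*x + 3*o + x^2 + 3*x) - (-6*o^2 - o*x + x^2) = 6*o^2 + 2*o*x + 3*o + 3*x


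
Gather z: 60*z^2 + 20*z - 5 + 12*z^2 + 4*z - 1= 72*z^2 + 24*z - 6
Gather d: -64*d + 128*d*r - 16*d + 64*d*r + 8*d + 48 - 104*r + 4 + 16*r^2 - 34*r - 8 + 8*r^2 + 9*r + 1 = d*(192*r - 72) + 24*r^2 - 129*r + 45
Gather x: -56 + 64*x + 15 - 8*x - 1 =56*x - 42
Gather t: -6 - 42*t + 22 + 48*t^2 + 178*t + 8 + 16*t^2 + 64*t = 64*t^2 + 200*t + 24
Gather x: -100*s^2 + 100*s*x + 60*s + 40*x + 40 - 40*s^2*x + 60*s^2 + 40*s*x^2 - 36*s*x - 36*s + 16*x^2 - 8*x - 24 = -40*s^2 + 24*s + x^2*(40*s + 16) + x*(-40*s^2 + 64*s + 32) + 16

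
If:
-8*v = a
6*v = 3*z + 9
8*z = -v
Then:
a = -192/17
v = 24/17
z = -3/17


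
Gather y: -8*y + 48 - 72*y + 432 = 480 - 80*y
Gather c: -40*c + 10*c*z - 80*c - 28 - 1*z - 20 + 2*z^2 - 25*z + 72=c*(10*z - 120) + 2*z^2 - 26*z + 24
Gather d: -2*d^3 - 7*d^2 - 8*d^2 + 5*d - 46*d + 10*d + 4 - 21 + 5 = -2*d^3 - 15*d^2 - 31*d - 12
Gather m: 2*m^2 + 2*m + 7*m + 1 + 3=2*m^2 + 9*m + 4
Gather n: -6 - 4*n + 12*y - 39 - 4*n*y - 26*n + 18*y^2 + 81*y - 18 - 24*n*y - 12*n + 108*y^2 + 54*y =n*(-28*y - 42) + 126*y^2 + 147*y - 63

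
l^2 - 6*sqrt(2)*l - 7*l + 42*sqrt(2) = (l - 7)*(l - 6*sqrt(2))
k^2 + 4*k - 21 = (k - 3)*(k + 7)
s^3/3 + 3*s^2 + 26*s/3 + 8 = (s/3 + 1)*(s + 2)*(s + 4)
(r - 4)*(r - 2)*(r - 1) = r^3 - 7*r^2 + 14*r - 8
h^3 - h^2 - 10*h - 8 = (h - 4)*(h + 1)*(h + 2)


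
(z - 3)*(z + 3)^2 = z^3 + 3*z^2 - 9*z - 27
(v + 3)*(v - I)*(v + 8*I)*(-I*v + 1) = -I*v^4 + 8*v^3 - 3*I*v^3 + 24*v^2 - I*v^2 + 8*v - 3*I*v + 24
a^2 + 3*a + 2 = (a + 1)*(a + 2)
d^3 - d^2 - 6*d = d*(d - 3)*(d + 2)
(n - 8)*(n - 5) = n^2 - 13*n + 40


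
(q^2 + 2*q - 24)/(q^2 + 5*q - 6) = (q - 4)/(q - 1)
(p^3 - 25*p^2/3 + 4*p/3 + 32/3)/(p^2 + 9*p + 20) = (3*p^3 - 25*p^2 + 4*p + 32)/(3*(p^2 + 9*p + 20))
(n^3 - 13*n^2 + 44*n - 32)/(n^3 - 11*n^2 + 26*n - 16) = (n - 4)/(n - 2)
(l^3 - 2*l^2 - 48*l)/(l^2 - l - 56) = l*(l + 6)/(l + 7)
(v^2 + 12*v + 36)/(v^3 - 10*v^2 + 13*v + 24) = (v^2 + 12*v + 36)/(v^3 - 10*v^2 + 13*v + 24)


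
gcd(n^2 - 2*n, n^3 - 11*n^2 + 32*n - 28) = n - 2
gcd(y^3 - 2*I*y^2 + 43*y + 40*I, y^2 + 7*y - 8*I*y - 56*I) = y - 8*I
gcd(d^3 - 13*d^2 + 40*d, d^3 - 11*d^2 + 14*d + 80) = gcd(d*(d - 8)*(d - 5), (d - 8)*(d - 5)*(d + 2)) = d^2 - 13*d + 40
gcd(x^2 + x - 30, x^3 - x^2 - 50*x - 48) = x + 6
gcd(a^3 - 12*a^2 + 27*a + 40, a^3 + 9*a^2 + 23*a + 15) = a + 1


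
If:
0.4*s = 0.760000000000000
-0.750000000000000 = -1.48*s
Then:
No Solution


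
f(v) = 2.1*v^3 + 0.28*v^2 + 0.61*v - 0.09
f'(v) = 6.3*v^2 + 0.56*v + 0.61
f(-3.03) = -57.79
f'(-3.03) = 56.75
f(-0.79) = -1.43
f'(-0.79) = 4.10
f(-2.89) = -50.20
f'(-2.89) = 51.61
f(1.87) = 15.76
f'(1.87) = 23.69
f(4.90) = 256.68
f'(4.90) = 154.62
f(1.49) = 8.39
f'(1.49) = 15.43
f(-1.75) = -11.55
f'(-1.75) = 18.92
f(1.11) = 3.80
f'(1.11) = 8.99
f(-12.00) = -3595.89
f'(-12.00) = 901.09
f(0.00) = -0.09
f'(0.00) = 0.61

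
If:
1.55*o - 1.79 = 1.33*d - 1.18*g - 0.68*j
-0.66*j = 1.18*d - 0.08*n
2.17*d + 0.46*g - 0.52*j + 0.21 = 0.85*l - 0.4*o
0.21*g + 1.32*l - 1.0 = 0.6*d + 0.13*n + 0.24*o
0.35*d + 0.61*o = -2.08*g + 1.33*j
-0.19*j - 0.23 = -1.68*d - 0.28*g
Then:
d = 0.24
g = -0.78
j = -0.22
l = 1.54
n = 1.79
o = 2.05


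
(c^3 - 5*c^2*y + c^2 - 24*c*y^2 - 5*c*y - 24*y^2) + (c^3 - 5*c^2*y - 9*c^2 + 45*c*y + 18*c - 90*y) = 2*c^3 - 10*c^2*y - 8*c^2 - 24*c*y^2 + 40*c*y + 18*c - 24*y^2 - 90*y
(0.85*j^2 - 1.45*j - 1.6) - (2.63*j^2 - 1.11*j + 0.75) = -1.78*j^2 - 0.34*j - 2.35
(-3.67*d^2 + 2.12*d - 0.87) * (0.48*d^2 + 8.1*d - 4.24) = -1.7616*d^4 - 28.7094*d^3 + 32.3152*d^2 - 16.0358*d + 3.6888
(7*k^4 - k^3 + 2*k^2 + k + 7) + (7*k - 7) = 7*k^4 - k^3 + 2*k^2 + 8*k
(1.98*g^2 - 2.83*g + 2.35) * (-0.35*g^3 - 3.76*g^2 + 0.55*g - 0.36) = -0.693*g^5 - 6.4543*g^4 + 10.9073*g^3 - 11.1053*g^2 + 2.3113*g - 0.846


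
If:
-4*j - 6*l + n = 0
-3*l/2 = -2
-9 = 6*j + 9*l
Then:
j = -7/2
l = 4/3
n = -6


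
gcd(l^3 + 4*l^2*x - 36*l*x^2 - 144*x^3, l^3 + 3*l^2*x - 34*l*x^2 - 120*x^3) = -l^2 + 2*l*x + 24*x^2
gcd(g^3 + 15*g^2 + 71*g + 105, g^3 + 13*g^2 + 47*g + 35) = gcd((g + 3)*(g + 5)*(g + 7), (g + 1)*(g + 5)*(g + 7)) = g^2 + 12*g + 35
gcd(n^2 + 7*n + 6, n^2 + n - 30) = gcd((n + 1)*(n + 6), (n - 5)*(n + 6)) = n + 6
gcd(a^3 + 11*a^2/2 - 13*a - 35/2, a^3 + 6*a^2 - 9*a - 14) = a^2 + 8*a + 7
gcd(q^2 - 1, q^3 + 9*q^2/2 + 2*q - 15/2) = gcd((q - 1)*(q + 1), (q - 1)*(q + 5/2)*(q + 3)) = q - 1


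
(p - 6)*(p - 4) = p^2 - 10*p + 24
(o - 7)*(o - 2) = o^2 - 9*o + 14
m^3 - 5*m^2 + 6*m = m*(m - 3)*(m - 2)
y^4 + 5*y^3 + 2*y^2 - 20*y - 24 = (y - 2)*(y + 2)^2*(y + 3)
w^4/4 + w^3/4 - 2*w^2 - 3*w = w*(w/4 + 1/2)*(w - 3)*(w + 2)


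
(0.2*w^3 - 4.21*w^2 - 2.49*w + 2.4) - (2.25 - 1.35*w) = 0.2*w^3 - 4.21*w^2 - 1.14*w + 0.15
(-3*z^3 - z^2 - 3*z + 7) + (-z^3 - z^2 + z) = -4*z^3 - 2*z^2 - 2*z + 7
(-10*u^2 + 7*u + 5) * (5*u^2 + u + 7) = -50*u^4 + 25*u^3 - 38*u^2 + 54*u + 35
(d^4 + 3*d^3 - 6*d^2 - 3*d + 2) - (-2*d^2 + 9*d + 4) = d^4 + 3*d^3 - 4*d^2 - 12*d - 2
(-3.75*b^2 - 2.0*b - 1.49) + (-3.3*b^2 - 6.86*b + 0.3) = -7.05*b^2 - 8.86*b - 1.19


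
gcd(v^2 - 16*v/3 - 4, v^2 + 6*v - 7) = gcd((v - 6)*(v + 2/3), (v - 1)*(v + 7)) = 1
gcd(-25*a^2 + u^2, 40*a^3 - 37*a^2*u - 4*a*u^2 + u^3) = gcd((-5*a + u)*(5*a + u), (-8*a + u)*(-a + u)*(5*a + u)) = 5*a + u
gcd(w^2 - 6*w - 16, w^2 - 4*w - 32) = w - 8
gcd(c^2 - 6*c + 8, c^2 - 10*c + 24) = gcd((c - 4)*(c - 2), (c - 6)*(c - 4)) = c - 4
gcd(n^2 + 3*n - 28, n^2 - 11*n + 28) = n - 4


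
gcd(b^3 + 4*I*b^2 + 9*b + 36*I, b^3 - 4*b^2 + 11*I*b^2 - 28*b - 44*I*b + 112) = b + 4*I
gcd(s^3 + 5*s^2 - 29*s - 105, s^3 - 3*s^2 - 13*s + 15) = s^2 - 2*s - 15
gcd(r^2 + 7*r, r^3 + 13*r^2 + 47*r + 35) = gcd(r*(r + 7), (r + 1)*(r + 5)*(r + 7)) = r + 7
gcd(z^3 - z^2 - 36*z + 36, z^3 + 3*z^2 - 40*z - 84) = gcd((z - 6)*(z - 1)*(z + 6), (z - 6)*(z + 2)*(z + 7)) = z - 6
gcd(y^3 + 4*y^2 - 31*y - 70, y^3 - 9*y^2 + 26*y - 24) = 1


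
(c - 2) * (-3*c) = -3*c^2 + 6*c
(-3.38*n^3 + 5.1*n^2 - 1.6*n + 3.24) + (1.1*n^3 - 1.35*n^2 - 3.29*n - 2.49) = -2.28*n^3 + 3.75*n^2 - 4.89*n + 0.75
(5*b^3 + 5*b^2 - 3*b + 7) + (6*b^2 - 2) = 5*b^3 + 11*b^2 - 3*b + 5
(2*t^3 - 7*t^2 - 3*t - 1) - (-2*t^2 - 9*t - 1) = 2*t^3 - 5*t^2 + 6*t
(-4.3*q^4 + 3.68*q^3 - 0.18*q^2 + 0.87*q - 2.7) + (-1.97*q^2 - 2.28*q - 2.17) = -4.3*q^4 + 3.68*q^3 - 2.15*q^2 - 1.41*q - 4.87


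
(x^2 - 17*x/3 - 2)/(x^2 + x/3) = (x - 6)/x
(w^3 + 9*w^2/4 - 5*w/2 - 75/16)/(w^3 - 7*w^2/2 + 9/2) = (8*w^2 + 30*w + 25)/(8*(w^2 - 2*w - 3))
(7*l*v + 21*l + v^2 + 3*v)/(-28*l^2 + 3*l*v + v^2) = (v + 3)/(-4*l + v)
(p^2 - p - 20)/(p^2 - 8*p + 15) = (p + 4)/(p - 3)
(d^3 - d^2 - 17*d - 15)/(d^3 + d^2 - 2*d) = (d^3 - d^2 - 17*d - 15)/(d*(d^2 + d - 2))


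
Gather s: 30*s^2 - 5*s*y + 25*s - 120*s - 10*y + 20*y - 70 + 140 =30*s^2 + s*(-5*y - 95) + 10*y + 70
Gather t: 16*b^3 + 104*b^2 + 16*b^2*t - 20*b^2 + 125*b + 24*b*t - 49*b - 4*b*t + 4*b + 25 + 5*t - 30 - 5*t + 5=16*b^3 + 84*b^2 + 80*b + t*(16*b^2 + 20*b)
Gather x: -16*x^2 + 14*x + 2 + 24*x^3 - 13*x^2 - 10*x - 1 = 24*x^3 - 29*x^2 + 4*x + 1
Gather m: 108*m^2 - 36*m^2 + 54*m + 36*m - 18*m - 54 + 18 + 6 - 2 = 72*m^2 + 72*m - 32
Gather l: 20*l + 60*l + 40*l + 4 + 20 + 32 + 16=120*l + 72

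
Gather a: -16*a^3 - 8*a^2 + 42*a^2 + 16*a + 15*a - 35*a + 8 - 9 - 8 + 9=-16*a^3 + 34*a^2 - 4*a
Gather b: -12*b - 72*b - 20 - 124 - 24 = -84*b - 168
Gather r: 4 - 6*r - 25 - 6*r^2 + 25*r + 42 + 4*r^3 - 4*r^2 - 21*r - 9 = 4*r^3 - 10*r^2 - 2*r + 12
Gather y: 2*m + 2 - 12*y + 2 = 2*m - 12*y + 4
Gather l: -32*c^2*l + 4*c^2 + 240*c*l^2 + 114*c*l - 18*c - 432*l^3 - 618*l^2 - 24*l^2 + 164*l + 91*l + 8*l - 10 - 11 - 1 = 4*c^2 - 18*c - 432*l^3 + l^2*(240*c - 642) + l*(-32*c^2 + 114*c + 263) - 22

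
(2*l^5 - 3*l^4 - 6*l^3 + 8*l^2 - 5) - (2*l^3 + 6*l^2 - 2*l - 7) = 2*l^5 - 3*l^4 - 8*l^3 + 2*l^2 + 2*l + 2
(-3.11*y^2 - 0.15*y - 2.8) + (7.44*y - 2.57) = -3.11*y^2 + 7.29*y - 5.37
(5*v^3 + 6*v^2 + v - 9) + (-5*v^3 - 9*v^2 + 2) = -3*v^2 + v - 7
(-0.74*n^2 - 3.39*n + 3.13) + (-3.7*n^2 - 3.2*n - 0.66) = -4.44*n^2 - 6.59*n + 2.47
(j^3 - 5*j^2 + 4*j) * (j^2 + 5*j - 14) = j^5 - 35*j^3 + 90*j^2 - 56*j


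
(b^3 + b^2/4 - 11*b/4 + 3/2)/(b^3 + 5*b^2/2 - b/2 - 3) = (4*b - 3)/(2*(2*b + 3))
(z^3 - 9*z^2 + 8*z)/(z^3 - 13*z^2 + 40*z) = (z - 1)/(z - 5)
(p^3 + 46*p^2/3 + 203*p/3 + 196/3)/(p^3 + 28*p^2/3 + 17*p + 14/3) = (3*p^2 + 25*p + 28)/(3*p^2 + 7*p + 2)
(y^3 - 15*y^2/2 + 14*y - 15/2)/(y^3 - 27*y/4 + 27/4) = 2*(y^2 - 6*y + 5)/(2*y^2 + 3*y - 9)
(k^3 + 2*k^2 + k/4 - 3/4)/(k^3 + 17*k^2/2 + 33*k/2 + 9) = (k - 1/2)/(k + 6)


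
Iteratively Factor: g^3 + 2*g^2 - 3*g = (g + 3)*(g^2 - g) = g*(g + 3)*(g - 1)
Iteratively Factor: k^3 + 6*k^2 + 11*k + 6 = (k + 1)*(k^2 + 5*k + 6) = (k + 1)*(k + 2)*(k + 3)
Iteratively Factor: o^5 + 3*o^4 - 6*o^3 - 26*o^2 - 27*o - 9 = (o - 3)*(o^4 + 6*o^3 + 12*o^2 + 10*o + 3) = (o - 3)*(o + 1)*(o^3 + 5*o^2 + 7*o + 3) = (o - 3)*(o + 1)*(o + 3)*(o^2 + 2*o + 1) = (o - 3)*(o + 1)^2*(o + 3)*(o + 1)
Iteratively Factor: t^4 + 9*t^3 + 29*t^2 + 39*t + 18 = (t + 3)*(t^3 + 6*t^2 + 11*t + 6) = (t + 1)*(t + 3)*(t^2 + 5*t + 6) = (t + 1)*(t + 2)*(t + 3)*(t + 3)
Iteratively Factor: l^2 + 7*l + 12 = (l + 4)*(l + 3)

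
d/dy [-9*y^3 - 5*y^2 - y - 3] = -27*y^2 - 10*y - 1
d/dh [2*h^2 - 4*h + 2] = 4*h - 4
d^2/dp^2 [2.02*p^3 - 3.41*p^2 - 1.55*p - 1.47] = 12.12*p - 6.82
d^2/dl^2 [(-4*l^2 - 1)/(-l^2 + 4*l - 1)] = 2*(16*l^3 - 9*l^2 - 12*l + 19)/(l^6 - 12*l^5 + 51*l^4 - 88*l^3 + 51*l^2 - 12*l + 1)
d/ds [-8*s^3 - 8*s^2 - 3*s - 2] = -24*s^2 - 16*s - 3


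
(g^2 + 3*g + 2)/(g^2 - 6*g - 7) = (g + 2)/(g - 7)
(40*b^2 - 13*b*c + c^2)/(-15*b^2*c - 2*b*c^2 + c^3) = (-8*b + c)/(c*(3*b + c))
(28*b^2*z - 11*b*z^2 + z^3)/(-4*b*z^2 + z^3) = (-7*b + z)/z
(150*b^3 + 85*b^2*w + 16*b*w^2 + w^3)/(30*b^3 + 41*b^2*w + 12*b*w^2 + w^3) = (5*b + w)/(b + w)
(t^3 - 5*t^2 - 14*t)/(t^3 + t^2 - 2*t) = (t - 7)/(t - 1)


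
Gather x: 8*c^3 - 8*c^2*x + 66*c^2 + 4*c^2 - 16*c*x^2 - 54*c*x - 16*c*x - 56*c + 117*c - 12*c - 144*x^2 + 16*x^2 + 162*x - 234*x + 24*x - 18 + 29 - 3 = 8*c^3 + 70*c^2 + 49*c + x^2*(-16*c - 128) + x*(-8*c^2 - 70*c - 48) + 8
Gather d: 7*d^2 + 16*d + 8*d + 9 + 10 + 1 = 7*d^2 + 24*d + 20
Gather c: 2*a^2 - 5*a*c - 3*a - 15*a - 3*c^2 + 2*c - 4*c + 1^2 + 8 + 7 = 2*a^2 - 18*a - 3*c^2 + c*(-5*a - 2) + 16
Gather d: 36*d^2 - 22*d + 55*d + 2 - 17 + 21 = 36*d^2 + 33*d + 6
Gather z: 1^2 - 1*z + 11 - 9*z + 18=30 - 10*z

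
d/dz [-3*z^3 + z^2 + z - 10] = -9*z^2 + 2*z + 1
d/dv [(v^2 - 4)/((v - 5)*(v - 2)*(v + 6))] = (-v^2 - 4*v - 32)/(v^4 + 2*v^3 - 59*v^2 - 60*v + 900)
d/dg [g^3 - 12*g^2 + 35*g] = 3*g^2 - 24*g + 35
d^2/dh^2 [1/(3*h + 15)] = 2/(3*(h + 5)^3)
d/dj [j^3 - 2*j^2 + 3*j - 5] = 3*j^2 - 4*j + 3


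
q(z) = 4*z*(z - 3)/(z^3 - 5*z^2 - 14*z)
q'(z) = 4*z*(z - 3)*(-3*z^2 + 10*z + 14)/(z^3 - 5*z^2 - 14*z)^2 + 4*z/(z^3 - 5*z^2 - 14*z) + 4*(z - 3)/(z^3 - 5*z^2 - 14*z) = 4*(-z^2 + 6*z - 29)/(z^4 - 10*z^3 - 3*z^2 + 140*z + 196)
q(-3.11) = -2.18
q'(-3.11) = -1.82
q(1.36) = 0.35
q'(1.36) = -0.25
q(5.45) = -0.85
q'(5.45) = -0.78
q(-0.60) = 1.35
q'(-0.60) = -1.16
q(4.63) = -0.41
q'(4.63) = -0.37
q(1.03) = 0.44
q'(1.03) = -0.29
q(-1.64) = 5.97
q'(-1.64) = -17.17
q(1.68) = 0.27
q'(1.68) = -0.23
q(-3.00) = -2.40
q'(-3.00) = -2.24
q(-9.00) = -0.43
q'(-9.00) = -0.05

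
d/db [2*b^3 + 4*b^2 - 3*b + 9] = 6*b^2 + 8*b - 3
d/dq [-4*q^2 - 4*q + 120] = -8*q - 4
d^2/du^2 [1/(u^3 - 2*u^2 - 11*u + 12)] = 2*((2 - 3*u)*(u^3 - 2*u^2 - 11*u + 12) + (-3*u^2 + 4*u + 11)^2)/(u^3 - 2*u^2 - 11*u + 12)^3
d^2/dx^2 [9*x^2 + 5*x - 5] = 18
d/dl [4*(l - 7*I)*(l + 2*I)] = 8*l - 20*I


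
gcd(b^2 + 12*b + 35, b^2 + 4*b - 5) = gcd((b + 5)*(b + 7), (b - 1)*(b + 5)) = b + 5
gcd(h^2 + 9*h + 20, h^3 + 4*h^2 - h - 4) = h + 4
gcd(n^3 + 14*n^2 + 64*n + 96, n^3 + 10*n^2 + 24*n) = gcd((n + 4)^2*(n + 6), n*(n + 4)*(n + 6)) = n^2 + 10*n + 24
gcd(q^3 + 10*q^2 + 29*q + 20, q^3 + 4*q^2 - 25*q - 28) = q + 1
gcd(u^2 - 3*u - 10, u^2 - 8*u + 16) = 1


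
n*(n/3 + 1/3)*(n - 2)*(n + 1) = n^4/3 - n^2 - 2*n/3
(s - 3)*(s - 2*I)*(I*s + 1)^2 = -s^4 + 3*s^3 + 4*I*s^3 + 5*s^2 - 12*I*s^2 - 15*s - 2*I*s + 6*I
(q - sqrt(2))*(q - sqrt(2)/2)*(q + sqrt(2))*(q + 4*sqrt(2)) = q^4 + 7*sqrt(2)*q^3/2 - 6*q^2 - 7*sqrt(2)*q + 8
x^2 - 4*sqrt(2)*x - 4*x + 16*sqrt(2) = (x - 4)*(x - 4*sqrt(2))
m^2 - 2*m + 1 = (m - 1)^2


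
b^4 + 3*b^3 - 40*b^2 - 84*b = b*(b - 6)*(b + 2)*(b + 7)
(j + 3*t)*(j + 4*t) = j^2 + 7*j*t + 12*t^2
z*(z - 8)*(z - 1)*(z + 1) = z^4 - 8*z^3 - z^2 + 8*z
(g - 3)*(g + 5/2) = g^2 - g/2 - 15/2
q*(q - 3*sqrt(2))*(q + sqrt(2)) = q^3 - 2*sqrt(2)*q^2 - 6*q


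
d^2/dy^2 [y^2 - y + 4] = 2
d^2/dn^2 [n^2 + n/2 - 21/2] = 2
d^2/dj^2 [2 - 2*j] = 0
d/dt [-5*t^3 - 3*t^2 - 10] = 3*t*(-5*t - 2)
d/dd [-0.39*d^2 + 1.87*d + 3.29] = 1.87 - 0.78*d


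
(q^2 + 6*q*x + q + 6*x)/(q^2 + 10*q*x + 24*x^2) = (q + 1)/(q + 4*x)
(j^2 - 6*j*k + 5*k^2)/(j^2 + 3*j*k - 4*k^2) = (j - 5*k)/(j + 4*k)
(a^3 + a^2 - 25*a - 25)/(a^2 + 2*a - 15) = (a^2 - 4*a - 5)/(a - 3)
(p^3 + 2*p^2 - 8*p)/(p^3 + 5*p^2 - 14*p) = (p + 4)/(p + 7)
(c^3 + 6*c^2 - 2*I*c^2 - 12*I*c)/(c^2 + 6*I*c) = (c^2 + 2*c*(3 - I) - 12*I)/(c + 6*I)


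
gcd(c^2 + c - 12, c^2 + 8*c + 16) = c + 4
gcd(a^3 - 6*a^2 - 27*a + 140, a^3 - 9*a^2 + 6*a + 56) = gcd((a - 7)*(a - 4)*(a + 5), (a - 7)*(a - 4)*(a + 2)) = a^2 - 11*a + 28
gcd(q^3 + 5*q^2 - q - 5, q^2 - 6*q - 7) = q + 1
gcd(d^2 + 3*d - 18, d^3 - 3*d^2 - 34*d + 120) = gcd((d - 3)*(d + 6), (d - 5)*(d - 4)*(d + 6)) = d + 6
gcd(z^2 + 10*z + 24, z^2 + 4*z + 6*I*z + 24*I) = z + 4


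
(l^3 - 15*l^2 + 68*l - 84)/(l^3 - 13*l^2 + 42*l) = (l - 2)/l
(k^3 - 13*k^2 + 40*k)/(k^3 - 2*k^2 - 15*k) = (k - 8)/(k + 3)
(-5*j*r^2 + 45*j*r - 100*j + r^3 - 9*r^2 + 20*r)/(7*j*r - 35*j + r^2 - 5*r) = (-5*j*r + 20*j + r^2 - 4*r)/(7*j + r)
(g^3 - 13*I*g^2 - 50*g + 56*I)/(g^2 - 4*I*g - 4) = (g^2 - 11*I*g - 28)/(g - 2*I)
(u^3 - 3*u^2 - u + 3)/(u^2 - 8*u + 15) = (u^2 - 1)/(u - 5)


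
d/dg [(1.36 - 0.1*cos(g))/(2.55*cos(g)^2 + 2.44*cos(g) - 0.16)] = (-0.255*cos(g)^2 + 6.936*cos(g) + 3.3024)*sin(g)/(6.5025*cos(g)^4 + 12.444*cos(g)^3 + 5.1376*cos(g)^2 - 0.7808*cos(g) + 0.0256)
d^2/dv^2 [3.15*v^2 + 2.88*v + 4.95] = 6.30000000000000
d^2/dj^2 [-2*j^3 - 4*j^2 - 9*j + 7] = -12*j - 8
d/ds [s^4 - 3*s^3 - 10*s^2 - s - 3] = 4*s^3 - 9*s^2 - 20*s - 1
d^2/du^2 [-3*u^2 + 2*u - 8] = -6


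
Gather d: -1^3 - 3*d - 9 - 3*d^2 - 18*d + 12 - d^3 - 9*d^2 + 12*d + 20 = -d^3 - 12*d^2 - 9*d + 22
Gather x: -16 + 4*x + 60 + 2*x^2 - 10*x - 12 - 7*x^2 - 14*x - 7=-5*x^2 - 20*x + 25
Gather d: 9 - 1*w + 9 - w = 18 - 2*w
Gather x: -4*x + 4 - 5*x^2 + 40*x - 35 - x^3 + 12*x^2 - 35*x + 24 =-x^3 + 7*x^2 + x - 7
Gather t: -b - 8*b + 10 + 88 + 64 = 162 - 9*b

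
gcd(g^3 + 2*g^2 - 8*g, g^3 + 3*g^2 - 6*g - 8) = g^2 + 2*g - 8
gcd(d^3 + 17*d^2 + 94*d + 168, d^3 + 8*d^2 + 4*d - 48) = d^2 + 10*d + 24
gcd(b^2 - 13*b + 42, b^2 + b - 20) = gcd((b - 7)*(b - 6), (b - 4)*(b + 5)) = 1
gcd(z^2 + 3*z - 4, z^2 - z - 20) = z + 4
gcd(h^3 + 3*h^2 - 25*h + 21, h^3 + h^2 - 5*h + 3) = h - 1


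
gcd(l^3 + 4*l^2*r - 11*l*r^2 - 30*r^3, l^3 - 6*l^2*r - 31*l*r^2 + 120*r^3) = -l^2 - 2*l*r + 15*r^2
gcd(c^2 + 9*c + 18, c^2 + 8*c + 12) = c + 6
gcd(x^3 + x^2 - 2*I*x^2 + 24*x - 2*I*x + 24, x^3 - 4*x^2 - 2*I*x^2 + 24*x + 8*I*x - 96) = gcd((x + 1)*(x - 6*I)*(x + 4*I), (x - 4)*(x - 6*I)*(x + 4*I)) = x^2 - 2*I*x + 24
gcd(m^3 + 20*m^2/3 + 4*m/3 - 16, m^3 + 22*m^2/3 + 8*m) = m + 6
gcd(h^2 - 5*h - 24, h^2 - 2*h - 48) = h - 8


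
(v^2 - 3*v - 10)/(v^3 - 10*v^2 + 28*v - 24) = (v^2 - 3*v - 10)/(v^3 - 10*v^2 + 28*v - 24)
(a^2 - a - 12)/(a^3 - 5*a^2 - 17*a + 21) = (a - 4)/(a^2 - 8*a + 7)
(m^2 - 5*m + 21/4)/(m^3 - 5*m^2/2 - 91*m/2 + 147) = (m - 3/2)/(m^2 + m - 42)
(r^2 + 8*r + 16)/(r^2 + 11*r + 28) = (r + 4)/(r + 7)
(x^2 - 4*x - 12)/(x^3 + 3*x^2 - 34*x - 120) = (x + 2)/(x^2 + 9*x + 20)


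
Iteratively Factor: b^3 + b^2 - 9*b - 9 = (b + 1)*(b^2 - 9) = (b - 3)*(b + 1)*(b + 3)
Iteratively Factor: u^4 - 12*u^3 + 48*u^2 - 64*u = (u)*(u^3 - 12*u^2 + 48*u - 64) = u*(u - 4)*(u^2 - 8*u + 16) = u*(u - 4)^2*(u - 4)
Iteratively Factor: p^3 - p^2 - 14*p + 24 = (p - 3)*(p^2 + 2*p - 8) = (p - 3)*(p - 2)*(p + 4)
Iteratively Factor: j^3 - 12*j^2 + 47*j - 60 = (j - 3)*(j^2 - 9*j + 20) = (j - 5)*(j - 3)*(j - 4)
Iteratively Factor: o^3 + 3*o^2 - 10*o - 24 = (o + 2)*(o^2 + o - 12) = (o - 3)*(o + 2)*(o + 4)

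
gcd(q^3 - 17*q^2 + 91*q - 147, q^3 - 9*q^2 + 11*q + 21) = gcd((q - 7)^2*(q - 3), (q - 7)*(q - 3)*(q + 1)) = q^2 - 10*q + 21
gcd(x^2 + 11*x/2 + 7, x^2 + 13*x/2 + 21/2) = x + 7/2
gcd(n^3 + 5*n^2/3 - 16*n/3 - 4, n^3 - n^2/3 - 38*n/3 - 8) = n^2 + 11*n/3 + 2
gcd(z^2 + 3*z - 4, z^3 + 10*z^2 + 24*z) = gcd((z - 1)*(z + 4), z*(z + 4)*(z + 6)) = z + 4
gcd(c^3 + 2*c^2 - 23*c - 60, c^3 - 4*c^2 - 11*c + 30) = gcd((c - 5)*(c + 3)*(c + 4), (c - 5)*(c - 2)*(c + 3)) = c^2 - 2*c - 15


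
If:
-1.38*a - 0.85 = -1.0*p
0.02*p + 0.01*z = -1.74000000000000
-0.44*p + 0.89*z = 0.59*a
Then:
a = -42.90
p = -58.35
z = -57.29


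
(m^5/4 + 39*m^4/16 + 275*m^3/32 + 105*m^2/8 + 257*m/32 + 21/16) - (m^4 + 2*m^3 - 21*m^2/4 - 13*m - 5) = m^5/4 + 23*m^4/16 + 211*m^3/32 + 147*m^2/8 + 673*m/32 + 101/16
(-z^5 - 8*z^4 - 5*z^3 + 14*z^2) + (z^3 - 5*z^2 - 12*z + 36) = -z^5 - 8*z^4 - 4*z^3 + 9*z^2 - 12*z + 36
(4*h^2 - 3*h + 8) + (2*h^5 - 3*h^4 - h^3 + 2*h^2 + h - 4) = 2*h^5 - 3*h^4 - h^3 + 6*h^2 - 2*h + 4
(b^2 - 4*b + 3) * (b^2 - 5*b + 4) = b^4 - 9*b^3 + 27*b^2 - 31*b + 12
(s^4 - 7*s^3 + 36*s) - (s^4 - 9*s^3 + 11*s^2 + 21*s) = 2*s^3 - 11*s^2 + 15*s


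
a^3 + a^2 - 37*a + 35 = (a - 5)*(a - 1)*(a + 7)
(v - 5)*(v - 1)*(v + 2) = v^3 - 4*v^2 - 7*v + 10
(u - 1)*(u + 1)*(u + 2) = u^3 + 2*u^2 - u - 2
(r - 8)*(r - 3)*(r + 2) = r^3 - 9*r^2 + 2*r + 48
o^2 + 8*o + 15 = (o + 3)*(o + 5)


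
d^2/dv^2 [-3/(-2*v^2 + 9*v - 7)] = 6*(-4*v^2 + 18*v + (4*v - 9)^2 - 14)/(2*v^2 - 9*v + 7)^3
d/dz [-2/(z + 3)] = 2/(z + 3)^2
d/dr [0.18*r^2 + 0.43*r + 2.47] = 0.36*r + 0.43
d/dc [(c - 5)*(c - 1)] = 2*c - 6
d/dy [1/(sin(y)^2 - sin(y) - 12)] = (1 - 2*sin(y))*cos(y)/(sin(y) + cos(y)^2 + 11)^2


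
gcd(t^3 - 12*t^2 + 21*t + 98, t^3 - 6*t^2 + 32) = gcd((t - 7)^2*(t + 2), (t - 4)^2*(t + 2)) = t + 2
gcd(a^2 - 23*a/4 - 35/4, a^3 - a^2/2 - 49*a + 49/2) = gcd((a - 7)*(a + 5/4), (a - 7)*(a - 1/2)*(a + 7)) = a - 7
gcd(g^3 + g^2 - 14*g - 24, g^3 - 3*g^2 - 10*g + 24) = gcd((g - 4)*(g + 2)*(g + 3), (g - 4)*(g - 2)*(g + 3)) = g^2 - g - 12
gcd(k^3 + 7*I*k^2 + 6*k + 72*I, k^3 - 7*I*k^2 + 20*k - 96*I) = k^2 + I*k + 12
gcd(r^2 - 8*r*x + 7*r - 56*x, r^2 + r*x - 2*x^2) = 1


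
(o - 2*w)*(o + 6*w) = o^2 + 4*o*w - 12*w^2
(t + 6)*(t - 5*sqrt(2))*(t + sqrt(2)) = t^3 - 4*sqrt(2)*t^2 + 6*t^2 - 24*sqrt(2)*t - 10*t - 60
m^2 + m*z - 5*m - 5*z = (m - 5)*(m + z)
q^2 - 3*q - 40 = (q - 8)*(q + 5)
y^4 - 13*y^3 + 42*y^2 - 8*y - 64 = (y - 8)*(y - 4)*(y - 2)*(y + 1)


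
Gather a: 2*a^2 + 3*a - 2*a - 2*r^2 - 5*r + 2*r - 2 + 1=2*a^2 + a - 2*r^2 - 3*r - 1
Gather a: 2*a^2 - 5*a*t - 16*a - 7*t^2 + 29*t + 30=2*a^2 + a*(-5*t - 16) - 7*t^2 + 29*t + 30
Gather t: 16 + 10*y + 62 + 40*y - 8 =50*y + 70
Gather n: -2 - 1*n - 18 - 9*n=-10*n - 20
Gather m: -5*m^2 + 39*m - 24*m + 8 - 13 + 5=-5*m^2 + 15*m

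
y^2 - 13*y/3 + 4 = (y - 3)*(y - 4/3)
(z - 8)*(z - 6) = z^2 - 14*z + 48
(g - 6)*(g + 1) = g^2 - 5*g - 6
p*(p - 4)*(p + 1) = p^3 - 3*p^2 - 4*p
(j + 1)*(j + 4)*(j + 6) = j^3 + 11*j^2 + 34*j + 24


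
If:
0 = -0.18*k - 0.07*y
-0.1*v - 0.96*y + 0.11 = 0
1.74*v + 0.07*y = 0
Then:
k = -0.04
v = -0.00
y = 0.12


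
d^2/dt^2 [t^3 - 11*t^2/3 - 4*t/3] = 6*t - 22/3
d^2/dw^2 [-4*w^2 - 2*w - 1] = -8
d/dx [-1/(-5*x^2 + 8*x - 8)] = 2*(4 - 5*x)/(5*x^2 - 8*x + 8)^2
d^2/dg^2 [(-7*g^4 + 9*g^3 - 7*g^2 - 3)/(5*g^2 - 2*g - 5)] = 2*(-175*g^6 + 210*g^5 + 441*g^4 - 369*g^3 - 1530*g^2 + 765*g - 262)/(125*g^6 - 150*g^5 - 315*g^4 + 292*g^3 + 315*g^2 - 150*g - 125)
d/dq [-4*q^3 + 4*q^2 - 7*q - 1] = -12*q^2 + 8*q - 7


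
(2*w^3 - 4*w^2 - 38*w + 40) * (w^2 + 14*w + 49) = 2*w^5 + 24*w^4 + 4*w^3 - 688*w^2 - 1302*w + 1960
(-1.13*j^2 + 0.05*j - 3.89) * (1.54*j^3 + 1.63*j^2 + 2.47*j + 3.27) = -1.7402*j^5 - 1.7649*j^4 - 8.7002*j^3 - 9.9123*j^2 - 9.4448*j - 12.7203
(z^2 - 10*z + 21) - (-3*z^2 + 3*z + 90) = 4*z^2 - 13*z - 69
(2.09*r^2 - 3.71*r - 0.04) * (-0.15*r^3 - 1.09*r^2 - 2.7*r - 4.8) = -0.3135*r^5 - 1.7216*r^4 - 1.5931*r^3 + 0.0286000000000026*r^2 + 17.916*r + 0.192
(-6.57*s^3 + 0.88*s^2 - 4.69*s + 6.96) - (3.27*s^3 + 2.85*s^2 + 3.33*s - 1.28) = -9.84*s^3 - 1.97*s^2 - 8.02*s + 8.24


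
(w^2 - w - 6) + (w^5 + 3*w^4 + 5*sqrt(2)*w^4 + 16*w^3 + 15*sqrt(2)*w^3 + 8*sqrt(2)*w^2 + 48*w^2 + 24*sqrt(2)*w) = w^5 + 3*w^4 + 5*sqrt(2)*w^4 + 16*w^3 + 15*sqrt(2)*w^3 + 8*sqrt(2)*w^2 + 49*w^2 - w + 24*sqrt(2)*w - 6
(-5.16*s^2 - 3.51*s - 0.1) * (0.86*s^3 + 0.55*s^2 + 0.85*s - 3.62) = -4.4376*s^5 - 5.8566*s^4 - 6.4025*s^3 + 15.6407*s^2 + 12.6212*s + 0.362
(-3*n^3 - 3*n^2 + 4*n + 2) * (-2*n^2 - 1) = 6*n^5 + 6*n^4 - 5*n^3 - n^2 - 4*n - 2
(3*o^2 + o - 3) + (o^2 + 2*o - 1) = 4*o^2 + 3*o - 4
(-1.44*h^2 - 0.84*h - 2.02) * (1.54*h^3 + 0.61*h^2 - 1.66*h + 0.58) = -2.2176*h^5 - 2.172*h^4 - 1.2328*h^3 - 0.673*h^2 + 2.866*h - 1.1716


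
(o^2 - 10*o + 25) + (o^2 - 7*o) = 2*o^2 - 17*o + 25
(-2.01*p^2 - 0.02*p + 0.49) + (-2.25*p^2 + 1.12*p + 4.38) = -4.26*p^2 + 1.1*p + 4.87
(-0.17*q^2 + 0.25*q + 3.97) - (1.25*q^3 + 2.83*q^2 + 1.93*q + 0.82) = -1.25*q^3 - 3.0*q^2 - 1.68*q + 3.15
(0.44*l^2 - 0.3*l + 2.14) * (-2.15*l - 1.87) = -0.946*l^3 - 0.1778*l^2 - 4.04*l - 4.0018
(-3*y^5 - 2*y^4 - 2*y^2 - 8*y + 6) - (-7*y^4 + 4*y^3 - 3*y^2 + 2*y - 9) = -3*y^5 + 5*y^4 - 4*y^3 + y^2 - 10*y + 15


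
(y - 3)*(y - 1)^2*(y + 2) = y^4 - 3*y^3 - 3*y^2 + 11*y - 6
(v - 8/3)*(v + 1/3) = v^2 - 7*v/3 - 8/9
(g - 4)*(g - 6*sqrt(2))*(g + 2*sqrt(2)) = g^3 - 4*sqrt(2)*g^2 - 4*g^2 - 24*g + 16*sqrt(2)*g + 96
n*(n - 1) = n^2 - n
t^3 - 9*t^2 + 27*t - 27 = (t - 3)^3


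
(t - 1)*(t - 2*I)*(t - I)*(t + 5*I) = t^4 - t^3 + 2*I*t^3 + 13*t^2 - 2*I*t^2 - 13*t - 10*I*t + 10*I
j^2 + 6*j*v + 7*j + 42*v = (j + 7)*(j + 6*v)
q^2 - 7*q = q*(q - 7)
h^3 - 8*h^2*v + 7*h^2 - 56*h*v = h*(h + 7)*(h - 8*v)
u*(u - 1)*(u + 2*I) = u^3 - u^2 + 2*I*u^2 - 2*I*u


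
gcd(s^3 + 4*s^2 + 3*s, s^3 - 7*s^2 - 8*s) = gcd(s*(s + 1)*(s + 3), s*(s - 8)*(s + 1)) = s^2 + s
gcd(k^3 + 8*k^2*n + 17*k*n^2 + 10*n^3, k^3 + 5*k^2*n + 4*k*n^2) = k + n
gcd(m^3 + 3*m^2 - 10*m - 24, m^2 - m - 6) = m^2 - m - 6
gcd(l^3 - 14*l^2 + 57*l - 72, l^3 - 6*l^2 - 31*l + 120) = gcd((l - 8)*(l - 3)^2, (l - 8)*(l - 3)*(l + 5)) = l^2 - 11*l + 24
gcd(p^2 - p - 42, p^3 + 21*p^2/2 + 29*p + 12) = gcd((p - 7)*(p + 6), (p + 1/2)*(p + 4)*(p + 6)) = p + 6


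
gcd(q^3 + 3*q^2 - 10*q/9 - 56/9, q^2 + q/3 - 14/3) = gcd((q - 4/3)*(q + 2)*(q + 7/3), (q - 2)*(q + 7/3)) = q + 7/3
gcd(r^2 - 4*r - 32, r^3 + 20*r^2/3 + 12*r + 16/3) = r + 4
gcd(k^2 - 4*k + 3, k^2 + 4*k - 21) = k - 3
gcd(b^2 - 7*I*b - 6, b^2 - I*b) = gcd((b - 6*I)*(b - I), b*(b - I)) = b - I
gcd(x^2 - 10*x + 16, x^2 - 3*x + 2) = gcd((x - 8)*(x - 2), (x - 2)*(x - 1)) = x - 2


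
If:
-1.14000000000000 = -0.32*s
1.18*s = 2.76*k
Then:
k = 1.52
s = 3.56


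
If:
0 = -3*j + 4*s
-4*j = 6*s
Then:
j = 0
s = 0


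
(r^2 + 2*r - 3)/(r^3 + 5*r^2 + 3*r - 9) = 1/(r + 3)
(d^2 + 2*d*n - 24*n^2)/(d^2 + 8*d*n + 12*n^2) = (d - 4*n)/(d + 2*n)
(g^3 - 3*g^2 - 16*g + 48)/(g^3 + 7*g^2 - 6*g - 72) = (g - 4)/(g + 6)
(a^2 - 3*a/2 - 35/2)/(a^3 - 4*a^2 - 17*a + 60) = (a + 7/2)/(a^2 + a - 12)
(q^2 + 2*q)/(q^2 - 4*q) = (q + 2)/(q - 4)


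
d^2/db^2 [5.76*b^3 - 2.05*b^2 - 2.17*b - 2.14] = 34.56*b - 4.1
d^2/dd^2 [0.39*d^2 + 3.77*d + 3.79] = 0.780000000000000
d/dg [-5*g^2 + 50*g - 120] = 50 - 10*g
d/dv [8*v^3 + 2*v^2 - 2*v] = 24*v^2 + 4*v - 2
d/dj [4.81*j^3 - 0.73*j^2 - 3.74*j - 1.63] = 14.43*j^2 - 1.46*j - 3.74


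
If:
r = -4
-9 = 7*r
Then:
No Solution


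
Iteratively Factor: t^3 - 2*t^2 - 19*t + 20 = (t - 1)*(t^2 - t - 20) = (t - 5)*(t - 1)*(t + 4)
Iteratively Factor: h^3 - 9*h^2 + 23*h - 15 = (h - 5)*(h^2 - 4*h + 3) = (h - 5)*(h - 3)*(h - 1)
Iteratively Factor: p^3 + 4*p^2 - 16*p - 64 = (p - 4)*(p^2 + 8*p + 16) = (p - 4)*(p + 4)*(p + 4)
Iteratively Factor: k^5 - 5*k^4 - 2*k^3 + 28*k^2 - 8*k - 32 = (k - 4)*(k^4 - k^3 - 6*k^2 + 4*k + 8) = (k - 4)*(k + 2)*(k^3 - 3*k^2 + 4) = (k - 4)*(k - 2)*(k + 2)*(k^2 - k - 2) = (k - 4)*(k - 2)^2*(k + 2)*(k + 1)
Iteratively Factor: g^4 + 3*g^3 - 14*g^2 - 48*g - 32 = (g + 2)*(g^3 + g^2 - 16*g - 16) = (g - 4)*(g + 2)*(g^2 + 5*g + 4) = (g - 4)*(g + 1)*(g + 2)*(g + 4)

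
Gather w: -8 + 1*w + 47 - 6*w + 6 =45 - 5*w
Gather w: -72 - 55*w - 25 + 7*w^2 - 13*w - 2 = 7*w^2 - 68*w - 99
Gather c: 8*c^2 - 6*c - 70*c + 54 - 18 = 8*c^2 - 76*c + 36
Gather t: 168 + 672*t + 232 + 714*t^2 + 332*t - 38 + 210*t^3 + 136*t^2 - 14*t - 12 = 210*t^3 + 850*t^2 + 990*t + 350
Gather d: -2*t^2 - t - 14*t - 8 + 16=-2*t^2 - 15*t + 8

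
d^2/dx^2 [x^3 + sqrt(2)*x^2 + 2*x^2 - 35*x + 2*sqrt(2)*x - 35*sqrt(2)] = 6*x + 2*sqrt(2) + 4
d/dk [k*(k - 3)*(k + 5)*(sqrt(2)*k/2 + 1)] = 2*sqrt(2)*k^3 + 3*k^2 + 3*sqrt(2)*k^2 - 15*sqrt(2)*k + 4*k - 15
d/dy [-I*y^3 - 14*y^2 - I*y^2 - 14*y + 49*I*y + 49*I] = -3*I*y^2 - 28*y - 2*I*y - 14 + 49*I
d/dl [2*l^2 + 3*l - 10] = 4*l + 3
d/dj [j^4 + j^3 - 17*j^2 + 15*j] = 4*j^3 + 3*j^2 - 34*j + 15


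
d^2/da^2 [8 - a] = 0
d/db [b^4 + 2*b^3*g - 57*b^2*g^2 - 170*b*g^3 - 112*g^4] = 4*b^3 + 6*b^2*g - 114*b*g^2 - 170*g^3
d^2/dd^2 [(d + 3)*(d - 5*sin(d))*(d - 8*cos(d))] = 5*d^2*sin(d) + 8*d^2*cos(d) + 47*d*sin(d) - 80*d*sin(2*d) + 4*d*cos(d) + 6*d + 38*sin(d) - 240*sin(2*d) - 46*cos(d) + 80*cos(2*d) + 6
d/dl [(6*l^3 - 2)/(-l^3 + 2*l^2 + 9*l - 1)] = 2*(6*l^4 + 54*l^3 - 12*l^2 + 4*l + 9)/(l^6 - 4*l^5 - 14*l^4 + 38*l^3 + 77*l^2 - 18*l + 1)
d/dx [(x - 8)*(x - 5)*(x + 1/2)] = 3*x^2 - 25*x + 67/2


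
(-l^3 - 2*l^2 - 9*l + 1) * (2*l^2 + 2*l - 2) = -2*l^5 - 6*l^4 - 20*l^3 - 12*l^2 + 20*l - 2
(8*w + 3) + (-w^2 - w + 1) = -w^2 + 7*w + 4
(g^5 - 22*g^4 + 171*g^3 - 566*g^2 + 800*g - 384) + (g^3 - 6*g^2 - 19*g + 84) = g^5 - 22*g^4 + 172*g^3 - 572*g^2 + 781*g - 300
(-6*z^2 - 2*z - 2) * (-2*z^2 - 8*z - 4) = 12*z^4 + 52*z^3 + 44*z^2 + 24*z + 8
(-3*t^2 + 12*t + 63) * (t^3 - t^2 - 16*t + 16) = -3*t^5 + 15*t^4 + 99*t^3 - 303*t^2 - 816*t + 1008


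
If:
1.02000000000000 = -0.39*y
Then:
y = -2.62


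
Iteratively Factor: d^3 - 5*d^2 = (d)*(d^2 - 5*d) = d*(d - 5)*(d)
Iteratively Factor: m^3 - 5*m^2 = (m)*(m^2 - 5*m) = m*(m - 5)*(m)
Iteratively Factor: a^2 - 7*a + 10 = (a - 5)*(a - 2)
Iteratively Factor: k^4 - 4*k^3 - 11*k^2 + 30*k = (k + 3)*(k^3 - 7*k^2 + 10*k) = k*(k + 3)*(k^2 - 7*k + 10) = k*(k - 5)*(k + 3)*(k - 2)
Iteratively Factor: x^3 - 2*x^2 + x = (x)*(x^2 - 2*x + 1) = x*(x - 1)*(x - 1)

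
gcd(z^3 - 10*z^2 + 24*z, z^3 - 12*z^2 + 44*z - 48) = z^2 - 10*z + 24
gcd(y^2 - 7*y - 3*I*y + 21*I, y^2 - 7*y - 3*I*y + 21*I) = y^2 + y*(-7 - 3*I) + 21*I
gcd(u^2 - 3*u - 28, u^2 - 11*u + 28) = u - 7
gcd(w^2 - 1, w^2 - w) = w - 1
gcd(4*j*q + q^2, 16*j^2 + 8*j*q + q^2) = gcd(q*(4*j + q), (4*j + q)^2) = 4*j + q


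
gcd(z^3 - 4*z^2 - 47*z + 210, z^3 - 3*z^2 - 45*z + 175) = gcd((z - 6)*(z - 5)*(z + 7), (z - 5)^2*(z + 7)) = z^2 + 2*z - 35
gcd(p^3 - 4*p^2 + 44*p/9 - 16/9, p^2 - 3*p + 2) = p - 2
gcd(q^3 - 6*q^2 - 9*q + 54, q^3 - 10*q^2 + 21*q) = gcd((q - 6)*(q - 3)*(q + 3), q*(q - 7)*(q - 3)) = q - 3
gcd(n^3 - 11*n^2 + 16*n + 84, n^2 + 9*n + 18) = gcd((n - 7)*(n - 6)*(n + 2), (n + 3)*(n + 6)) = 1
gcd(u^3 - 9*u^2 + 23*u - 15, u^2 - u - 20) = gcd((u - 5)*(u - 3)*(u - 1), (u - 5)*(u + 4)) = u - 5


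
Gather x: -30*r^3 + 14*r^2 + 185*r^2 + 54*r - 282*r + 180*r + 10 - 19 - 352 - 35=-30*r^3 + 199*r^2 - 48*r - 396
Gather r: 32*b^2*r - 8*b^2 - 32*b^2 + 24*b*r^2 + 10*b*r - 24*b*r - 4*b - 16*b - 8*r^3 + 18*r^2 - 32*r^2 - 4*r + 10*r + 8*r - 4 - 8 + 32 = -40*b^2 - 20*b - 8*r^3 + r^2*(24*b - 14) + r*(32*b^2 - 14*b + 14) + 20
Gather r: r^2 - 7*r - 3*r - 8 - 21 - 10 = r^2 - 10*r - 39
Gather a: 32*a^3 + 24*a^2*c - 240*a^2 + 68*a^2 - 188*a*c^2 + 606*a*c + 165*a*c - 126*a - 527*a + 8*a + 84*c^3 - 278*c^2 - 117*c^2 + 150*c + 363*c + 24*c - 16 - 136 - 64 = 32*a^3 + a^2*(24*c - 172) + a*(-188*c^2 + 771*c - 645) + 84*c^3 - 395*c^2 + 537*c - 216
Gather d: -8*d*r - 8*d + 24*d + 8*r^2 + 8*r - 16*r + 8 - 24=d*(16 - 8*r) + 8*r^2 - 8*r - 16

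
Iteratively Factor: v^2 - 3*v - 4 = (v - 4)*(v + 1)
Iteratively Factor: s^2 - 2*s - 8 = (s - 4)*(s + 2)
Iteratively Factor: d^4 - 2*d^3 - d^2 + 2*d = (d)*(d^3 - 2*d^2 - d + 2) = d*(d - 2)*(d^2 - 1) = d*(d - 2)*(d + 1)*(d - 1)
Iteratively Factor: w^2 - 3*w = (w)*(w - 3)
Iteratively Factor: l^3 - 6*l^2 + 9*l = (l - 3)*(l^2 - 3*l) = (l - 3)^2*(l)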